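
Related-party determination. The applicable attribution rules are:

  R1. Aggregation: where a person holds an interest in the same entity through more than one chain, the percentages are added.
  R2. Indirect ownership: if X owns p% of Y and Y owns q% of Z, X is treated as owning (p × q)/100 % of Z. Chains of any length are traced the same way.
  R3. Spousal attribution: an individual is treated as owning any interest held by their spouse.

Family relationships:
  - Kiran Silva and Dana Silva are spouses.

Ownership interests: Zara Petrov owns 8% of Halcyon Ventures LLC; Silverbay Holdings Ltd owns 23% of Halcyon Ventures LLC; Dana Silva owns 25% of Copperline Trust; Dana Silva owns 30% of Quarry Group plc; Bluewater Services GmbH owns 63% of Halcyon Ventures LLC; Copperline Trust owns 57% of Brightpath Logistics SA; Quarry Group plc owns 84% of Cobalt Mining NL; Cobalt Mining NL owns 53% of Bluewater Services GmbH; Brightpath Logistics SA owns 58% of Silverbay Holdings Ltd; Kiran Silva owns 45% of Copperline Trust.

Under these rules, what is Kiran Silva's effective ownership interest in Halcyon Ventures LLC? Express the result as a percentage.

13.73694%

By spousal attribution (R3), Kiran Silva is treated as also owning Dana Silva's interest in Copperline Trust, giving 45% + 25% = 70%.
By spousal attribution (R3), Kiran Silva is treated as owning Dana Silva's 30% interest in Quarry Group plc.
Chain via Copperline Trust → Brightpath Logistics SA → Silverbay Holdings Ltd (R2): 70% × 57% × 58% × 23% = 5.32266% of Halcyon Ventures LLC.
Chain via Quarry Group plc → Cobalt Mining NL → Bluewater Services GmbH (R2): 30% × 84% × 53% × 63% = 8.41428% of Halcyon Ventures LLC.
Aggregating (R1): 5.32266% + 8.41428% = 13.73694%.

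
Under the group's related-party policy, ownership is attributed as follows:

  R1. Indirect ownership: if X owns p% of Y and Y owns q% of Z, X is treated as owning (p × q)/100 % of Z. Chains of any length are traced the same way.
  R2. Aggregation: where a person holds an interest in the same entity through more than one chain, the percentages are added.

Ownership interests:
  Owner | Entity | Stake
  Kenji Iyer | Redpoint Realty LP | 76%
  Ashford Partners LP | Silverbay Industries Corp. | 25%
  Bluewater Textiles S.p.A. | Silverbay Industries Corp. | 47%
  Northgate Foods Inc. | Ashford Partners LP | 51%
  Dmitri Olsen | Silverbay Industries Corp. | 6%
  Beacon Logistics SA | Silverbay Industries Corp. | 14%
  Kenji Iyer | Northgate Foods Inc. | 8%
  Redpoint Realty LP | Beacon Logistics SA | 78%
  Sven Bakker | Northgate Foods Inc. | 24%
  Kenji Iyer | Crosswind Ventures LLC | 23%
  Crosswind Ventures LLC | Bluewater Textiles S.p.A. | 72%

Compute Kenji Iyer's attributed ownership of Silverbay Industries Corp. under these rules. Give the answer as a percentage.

17.1024%

Chain via Redpoint Realty LP → Beacon Logistics SA (R1): 76% × 78% × 14% = 8.2992% of Silverbay Industries Corp.
Chain via Crosswind Ventures LLC → Bluewater Textiles S.p.A. (R1): 23% × 72% × 47% = 7.7832% of Silverbay Industries Corp.
Chain via Northgate Foods Inc. → Ashford Partners LP (R1): 8% × 51% × 25% = 1.02% of Silverbay Industries Corp.
Aggregating (R2): 8.2992% + 7.7832% + 1.02% = 17.1024%.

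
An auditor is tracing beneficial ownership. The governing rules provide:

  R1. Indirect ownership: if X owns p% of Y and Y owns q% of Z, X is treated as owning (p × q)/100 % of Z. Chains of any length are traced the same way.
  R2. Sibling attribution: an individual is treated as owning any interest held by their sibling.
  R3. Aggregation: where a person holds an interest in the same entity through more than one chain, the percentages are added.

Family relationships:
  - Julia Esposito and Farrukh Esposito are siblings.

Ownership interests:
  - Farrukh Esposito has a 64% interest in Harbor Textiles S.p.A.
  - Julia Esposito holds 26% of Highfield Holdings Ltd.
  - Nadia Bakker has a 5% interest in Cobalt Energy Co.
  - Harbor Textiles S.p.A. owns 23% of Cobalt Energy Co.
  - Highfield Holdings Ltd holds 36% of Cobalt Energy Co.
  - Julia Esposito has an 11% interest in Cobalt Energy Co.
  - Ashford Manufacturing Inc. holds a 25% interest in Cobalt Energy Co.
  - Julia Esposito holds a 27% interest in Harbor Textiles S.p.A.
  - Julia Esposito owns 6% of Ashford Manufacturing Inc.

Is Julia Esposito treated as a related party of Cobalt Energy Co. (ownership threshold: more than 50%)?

No

By sibling attribution (R2), Julia Esposito is treated as also owning Farrukh Esposito's interest in Harbor Textiles S.p.A, giving 27% + 64% = 91%.
Chain via Ashford Manufacturing Inc. (R1): 6% × 25% = 1.5% of Cobalt Energy Co.
Chain via Highfield Holdings Ltd (R1): 26% × 36% = 9.36% of Cobalt Energy Co.
Chain via Harbor Textiles S.p.A. (R1): 91% × 23% = 20.93% of Cobalt Energy Co.
Direct interest in Cobalt Energy Co: 11%.
Aggregating (R3): 1.5% + 9.36% + 20.93% + 11% = 42.79%.
42.79% does not exceed the 50% threshold, so Julia is not a related party to Cobalt Energy Co.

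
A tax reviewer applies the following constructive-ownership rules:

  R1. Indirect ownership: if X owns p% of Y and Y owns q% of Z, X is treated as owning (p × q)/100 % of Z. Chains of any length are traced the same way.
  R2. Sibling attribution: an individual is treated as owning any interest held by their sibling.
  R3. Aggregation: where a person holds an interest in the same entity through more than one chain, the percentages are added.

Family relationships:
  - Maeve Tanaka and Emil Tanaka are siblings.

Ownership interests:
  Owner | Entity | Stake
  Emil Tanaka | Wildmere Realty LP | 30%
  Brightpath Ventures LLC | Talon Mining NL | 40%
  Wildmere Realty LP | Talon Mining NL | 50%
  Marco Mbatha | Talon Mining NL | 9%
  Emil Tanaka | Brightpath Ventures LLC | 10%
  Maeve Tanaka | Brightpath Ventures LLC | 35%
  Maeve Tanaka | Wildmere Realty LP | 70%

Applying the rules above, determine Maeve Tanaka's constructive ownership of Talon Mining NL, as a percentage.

68%

By sibling attribution (R2), Maeve Tanaka is treated as also owning Emil Tanaka's interest in Wildmere Realty LP, giving 70% + 30% = 100%.
By sibling attribution (R2), Maeve Tanaka is treated as also owning Emil Tanaka's interest in Brightpath Ventures LLC, giving 35% + 10% = 45%.
Chain via Wildmere Realty LP (R1): 100% × 50% = 50% of Talon Mining NL.
Chain via Brightpath Ventures LLC (R1): 45% × 40% = 18% of Talon Mining NL.
Aggregating (R3): 50% + 18% = 68%.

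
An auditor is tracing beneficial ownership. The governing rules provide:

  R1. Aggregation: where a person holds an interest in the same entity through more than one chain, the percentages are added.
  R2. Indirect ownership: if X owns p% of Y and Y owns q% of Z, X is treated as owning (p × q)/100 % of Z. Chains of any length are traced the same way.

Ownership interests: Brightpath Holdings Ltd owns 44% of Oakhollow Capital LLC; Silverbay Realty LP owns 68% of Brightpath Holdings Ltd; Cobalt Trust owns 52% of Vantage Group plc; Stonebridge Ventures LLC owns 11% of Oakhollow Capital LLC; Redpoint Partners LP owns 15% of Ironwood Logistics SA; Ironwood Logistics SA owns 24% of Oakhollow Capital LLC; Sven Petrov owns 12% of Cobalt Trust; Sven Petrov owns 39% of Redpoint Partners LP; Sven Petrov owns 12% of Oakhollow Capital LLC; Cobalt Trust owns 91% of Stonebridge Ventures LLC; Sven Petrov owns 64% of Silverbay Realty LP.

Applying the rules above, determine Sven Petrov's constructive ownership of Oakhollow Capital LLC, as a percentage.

33.754%

Chain via Redpoint Partners LP → Ironwood Logistics SA (R2): 39% × 15% × 24% = 1.404% of Oakhollow Capital LLC.
Chain via Silverbay Realty LP → Brightpath Holdings Ltd (R2): 64% × 68% × 44% = 19.1488% of Oakhollow Capital LLC.
Chain via Cobalt Trust → Stonebridge Ventures LLC (R2): 12% × 91% × 11% = 1.2012% of Oakhollow Capital LLC.
Direct interest in Oakhollow Capital LLC: 12%.
Aggregating (R1): 1.404% + 19.1488% + 1.2012% + 12% = 33.754%.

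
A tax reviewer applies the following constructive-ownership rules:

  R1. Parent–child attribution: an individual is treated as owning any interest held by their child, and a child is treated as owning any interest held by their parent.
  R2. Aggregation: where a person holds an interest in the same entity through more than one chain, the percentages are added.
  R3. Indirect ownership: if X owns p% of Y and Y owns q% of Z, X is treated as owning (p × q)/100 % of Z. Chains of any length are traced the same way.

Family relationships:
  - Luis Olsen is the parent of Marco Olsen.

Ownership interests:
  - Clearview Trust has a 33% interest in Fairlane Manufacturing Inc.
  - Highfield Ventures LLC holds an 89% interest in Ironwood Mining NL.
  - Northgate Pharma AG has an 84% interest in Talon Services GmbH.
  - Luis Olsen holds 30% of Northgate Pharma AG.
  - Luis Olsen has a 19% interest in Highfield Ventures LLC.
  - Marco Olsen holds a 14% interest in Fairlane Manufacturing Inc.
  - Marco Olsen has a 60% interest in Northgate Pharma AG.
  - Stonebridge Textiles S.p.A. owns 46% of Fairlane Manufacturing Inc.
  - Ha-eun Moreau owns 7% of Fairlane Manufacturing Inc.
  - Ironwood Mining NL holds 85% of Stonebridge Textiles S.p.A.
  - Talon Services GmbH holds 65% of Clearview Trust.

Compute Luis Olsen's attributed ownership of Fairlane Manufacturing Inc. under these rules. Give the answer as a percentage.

36.82801%

By parent–child attribution (R1), Luis Olsen is treated as also owning Marco Olsen's interest in Northgate Pharma AG, giving 30% + 60% = 90%.
By parent–child attribution (R1), Luis Olsen is treated as owning Marco Olsen's 14% interest in Fairlane Manufacturing Inc.
Chain via Northgate Pharma AG → Talon Services GmbH → Clearview Trust (R3): 90% × 84% × 65% × 33% = 16.2162% of Fairlane Manufacturing Inc.
Chain via Highfield Ventures LLC → Ironwood Mining NL → Stonebridge Textiles S.p.A. (R3): 19% × 89% × 85% × 46% = 6.61181% of Fairlane Manufacturing Inc.
Direct interest in Fairlane Manufacturing Inc: 14%.
Aggregating (R2): 16.2162% + 6.61181% + 14% = 36.82801%.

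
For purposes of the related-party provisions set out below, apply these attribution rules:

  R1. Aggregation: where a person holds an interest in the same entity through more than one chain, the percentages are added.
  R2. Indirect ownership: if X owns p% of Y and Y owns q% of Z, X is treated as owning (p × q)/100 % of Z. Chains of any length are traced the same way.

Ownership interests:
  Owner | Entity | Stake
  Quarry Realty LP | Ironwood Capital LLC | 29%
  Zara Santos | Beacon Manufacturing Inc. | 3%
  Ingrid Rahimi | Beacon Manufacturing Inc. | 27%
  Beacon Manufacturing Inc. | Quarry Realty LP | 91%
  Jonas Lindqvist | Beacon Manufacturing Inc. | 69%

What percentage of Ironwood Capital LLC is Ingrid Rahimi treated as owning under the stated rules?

Chain via Beacon Manufacturing Inc. → Quarry Realty LP (R2): 27% × 91% × 29% = 7.1253% of Ironwood Capital LLC.

7.1253%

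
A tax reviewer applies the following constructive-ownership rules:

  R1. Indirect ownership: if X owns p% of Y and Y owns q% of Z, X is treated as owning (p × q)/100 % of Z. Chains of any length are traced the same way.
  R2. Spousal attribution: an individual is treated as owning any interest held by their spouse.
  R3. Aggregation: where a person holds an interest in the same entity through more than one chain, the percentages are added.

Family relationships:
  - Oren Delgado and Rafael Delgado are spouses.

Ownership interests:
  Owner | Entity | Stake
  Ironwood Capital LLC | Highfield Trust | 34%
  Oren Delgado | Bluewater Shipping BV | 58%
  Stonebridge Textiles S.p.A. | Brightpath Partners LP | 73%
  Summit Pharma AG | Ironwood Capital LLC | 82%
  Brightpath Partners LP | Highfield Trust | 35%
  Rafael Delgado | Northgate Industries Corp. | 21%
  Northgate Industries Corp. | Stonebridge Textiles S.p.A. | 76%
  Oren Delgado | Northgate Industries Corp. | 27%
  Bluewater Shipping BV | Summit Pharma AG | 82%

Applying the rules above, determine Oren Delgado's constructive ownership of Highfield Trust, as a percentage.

By spousal attribution (R2), Oren Delgado is treated as also owning Rafael Delgado's interest in Northgate Industries Corp, giving 27% + 21% = 48%.
Chain via Northgate Industries Corp. → Stonebridge Textiles S.p.A. → Brightpath Partners LP (R1): 48% × 76% × 73% × 35% = 9.32064% of Highfield Trust.
Chain via Bluewater Shipping BV → Summit Pharma AG → Ironwood Capital LLC (R1): 58% × 82% × 82% × 34% = 13.259728% of Highfield Trust.
Aggregating (R3): 9.32064% + 13.259728% = 22.580368%.

22.580368%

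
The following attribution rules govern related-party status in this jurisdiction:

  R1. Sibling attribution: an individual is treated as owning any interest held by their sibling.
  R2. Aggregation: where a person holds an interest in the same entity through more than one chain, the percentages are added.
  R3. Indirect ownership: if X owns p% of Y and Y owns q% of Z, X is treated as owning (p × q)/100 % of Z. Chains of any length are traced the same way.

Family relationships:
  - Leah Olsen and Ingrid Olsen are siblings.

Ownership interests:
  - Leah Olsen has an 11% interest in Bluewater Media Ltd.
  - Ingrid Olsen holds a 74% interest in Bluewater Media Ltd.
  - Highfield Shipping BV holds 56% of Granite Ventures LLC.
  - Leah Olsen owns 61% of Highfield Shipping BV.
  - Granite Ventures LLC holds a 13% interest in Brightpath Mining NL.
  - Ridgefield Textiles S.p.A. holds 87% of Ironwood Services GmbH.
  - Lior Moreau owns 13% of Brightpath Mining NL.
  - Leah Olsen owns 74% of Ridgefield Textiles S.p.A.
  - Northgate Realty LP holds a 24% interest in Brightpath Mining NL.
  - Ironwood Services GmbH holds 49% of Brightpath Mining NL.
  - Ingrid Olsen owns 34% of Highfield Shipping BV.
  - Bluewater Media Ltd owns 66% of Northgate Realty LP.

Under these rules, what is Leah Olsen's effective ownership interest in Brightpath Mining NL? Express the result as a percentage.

51.9262%

By sibling attribution (R1), Leah Olsen is treated as also owning Ingrid Olsen's interest in Bluewater Media Ltd, giving 11% + 74% = 85%.
By sibling attribution (R1), Leah Olsen is treated as also owning Ingrid Olsen's interest in Highfield Shipping BV, giving 61% + 34% = 95%.
Chain via Ridgefield Textiles S.p.A. → Ironwood Services GmbH (R3): 74% × 87% × 49% = 31.5462% of Brightpath Mining NL.
Chain via Bluewater Media Ltd → Northgate Realty LP (R3): 85% × 66% × 24% = 13.464% of Brightpath Mining NL.
Chain via Highfield Shipping BV → Granite Ventures LLC (R3): 95% × 56% × 13% = 6.916% of Brightpath Mining NL.
Aggregating (R2): 31.5462% + 13.464% + 6.916% = 51.9262%.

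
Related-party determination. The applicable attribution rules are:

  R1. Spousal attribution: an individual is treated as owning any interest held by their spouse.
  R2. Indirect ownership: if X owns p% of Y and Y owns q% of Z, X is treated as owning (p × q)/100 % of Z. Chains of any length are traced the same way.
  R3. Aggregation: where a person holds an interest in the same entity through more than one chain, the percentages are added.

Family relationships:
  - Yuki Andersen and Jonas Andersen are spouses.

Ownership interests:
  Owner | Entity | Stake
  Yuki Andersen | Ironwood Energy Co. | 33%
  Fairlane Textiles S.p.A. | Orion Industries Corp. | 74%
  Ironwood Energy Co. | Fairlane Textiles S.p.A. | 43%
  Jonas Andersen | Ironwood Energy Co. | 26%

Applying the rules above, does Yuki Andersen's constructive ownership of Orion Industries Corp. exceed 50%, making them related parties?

By spousal attribution (R1), Yuki Andersen is treated as also owning Jonas Andersen's interest in Ironwood Energy Co, giving 33% + 26% = 59%.
Chain via Ironwood Energy Co. → Fairlane Textiles S.p.A. (R2): 59% × 43% × 74% = 18.7738% of Orion Industries Corp.
18.7738% does not exceed the 50% threshold, so Yuki is not a related party to Orion Industries Corp.

No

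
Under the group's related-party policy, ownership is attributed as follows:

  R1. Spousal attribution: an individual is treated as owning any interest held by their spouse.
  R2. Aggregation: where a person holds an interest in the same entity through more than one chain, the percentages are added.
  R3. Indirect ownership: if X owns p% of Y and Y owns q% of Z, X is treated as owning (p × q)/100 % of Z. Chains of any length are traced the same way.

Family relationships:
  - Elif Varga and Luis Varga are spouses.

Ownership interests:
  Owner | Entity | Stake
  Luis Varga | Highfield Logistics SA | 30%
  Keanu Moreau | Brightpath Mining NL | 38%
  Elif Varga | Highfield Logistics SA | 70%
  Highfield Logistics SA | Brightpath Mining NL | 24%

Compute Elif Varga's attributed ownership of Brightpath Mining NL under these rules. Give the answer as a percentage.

By spousal attribution (R1), Elif Varga is treated as also owning Luis Varga's interest in Highfield Logistics SA, giving 70% + 30% = 100%.
Chain via Highfield Logistics SA (R3): 100% × 24% = 24% of Brightpath Mining NL.

24%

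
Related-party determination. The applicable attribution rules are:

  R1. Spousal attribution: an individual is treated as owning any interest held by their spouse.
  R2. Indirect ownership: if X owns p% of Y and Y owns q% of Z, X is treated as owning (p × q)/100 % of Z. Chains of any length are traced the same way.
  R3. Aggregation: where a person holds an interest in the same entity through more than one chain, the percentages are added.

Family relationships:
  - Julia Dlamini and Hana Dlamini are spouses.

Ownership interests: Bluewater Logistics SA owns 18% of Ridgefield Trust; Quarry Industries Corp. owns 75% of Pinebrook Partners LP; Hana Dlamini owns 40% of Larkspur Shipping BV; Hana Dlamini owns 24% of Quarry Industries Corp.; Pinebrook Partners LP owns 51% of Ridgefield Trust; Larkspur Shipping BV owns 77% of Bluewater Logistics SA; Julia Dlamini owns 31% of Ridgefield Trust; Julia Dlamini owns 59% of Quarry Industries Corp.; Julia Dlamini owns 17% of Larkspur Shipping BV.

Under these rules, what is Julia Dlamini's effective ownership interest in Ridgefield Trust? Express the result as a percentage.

70.6477%

By spousal attribution (R1), Julia Dlamini is treated as also owning Hana Dlamini's interest in Quarry Industries Corp, giving 59% + 24% = 83%.
By spousal attribution (R1), Julia Dlamini is treated as also owning Hana Dlamini's interest in Larkspur Shipping BV, giving 17% + 40% = 57%.
Chain via Quarry Industries Corp. → Pinebrook Partners LP (R2): 83% × 75% × 51% = 31.7475% of Ridgefield Trust.
Chain via Larkspur Shipping BV → Bluewater Logistics SA (R2): 57% × 77% × 18% = 7.9002% of Ridgefield Trust.
Direct interest in Ridgefield Trust: 31%.
Aggregating (R3): 31.7475% + 7.9002% + 31% = 70.6477%.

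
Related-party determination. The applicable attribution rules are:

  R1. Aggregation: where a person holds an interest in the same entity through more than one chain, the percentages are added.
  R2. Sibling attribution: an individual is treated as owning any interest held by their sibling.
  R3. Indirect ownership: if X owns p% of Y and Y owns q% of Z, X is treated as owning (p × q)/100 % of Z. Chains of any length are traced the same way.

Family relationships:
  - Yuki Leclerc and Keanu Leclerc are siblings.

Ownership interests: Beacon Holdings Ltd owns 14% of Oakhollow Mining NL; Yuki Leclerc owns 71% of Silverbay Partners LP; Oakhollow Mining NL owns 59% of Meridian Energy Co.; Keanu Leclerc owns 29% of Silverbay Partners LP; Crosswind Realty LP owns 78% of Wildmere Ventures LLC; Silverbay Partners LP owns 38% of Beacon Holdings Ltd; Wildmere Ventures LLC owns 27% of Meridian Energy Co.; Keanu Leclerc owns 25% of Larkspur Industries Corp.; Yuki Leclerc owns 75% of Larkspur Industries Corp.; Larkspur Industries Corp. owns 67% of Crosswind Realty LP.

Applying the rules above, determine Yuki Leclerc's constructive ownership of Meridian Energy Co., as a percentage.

By sibling attribution (R2), Yuki Leclerc is treated as also owning Keanu Leclerc's interest in Larkspur Industries Corp, giving 75% + 25% = 100%.
By sibling attribution (R2), Yuki Leclerc is treated as also owning Keanu Leclerc's interest in Silverbay Partners LP, giving 71% + 29% = 100%.
Chain via Larkspur Industries Corp. → Crosswind Realty LP → Wildmere Ventures LLC (R3): 100% × 67% × 78% × 27% = 14.1102% of Meridian Energy Co.
Chain via Silverbay Partners LP → Beacon Holdings Ltd → Oakhollow Mining NL (R3): 100% × 38% × 14% × 59% = 3.1388% of Meridian Energy Co.
Aggregating (R1): 14.1102% + 3.1388% = 17.249%.

17.249%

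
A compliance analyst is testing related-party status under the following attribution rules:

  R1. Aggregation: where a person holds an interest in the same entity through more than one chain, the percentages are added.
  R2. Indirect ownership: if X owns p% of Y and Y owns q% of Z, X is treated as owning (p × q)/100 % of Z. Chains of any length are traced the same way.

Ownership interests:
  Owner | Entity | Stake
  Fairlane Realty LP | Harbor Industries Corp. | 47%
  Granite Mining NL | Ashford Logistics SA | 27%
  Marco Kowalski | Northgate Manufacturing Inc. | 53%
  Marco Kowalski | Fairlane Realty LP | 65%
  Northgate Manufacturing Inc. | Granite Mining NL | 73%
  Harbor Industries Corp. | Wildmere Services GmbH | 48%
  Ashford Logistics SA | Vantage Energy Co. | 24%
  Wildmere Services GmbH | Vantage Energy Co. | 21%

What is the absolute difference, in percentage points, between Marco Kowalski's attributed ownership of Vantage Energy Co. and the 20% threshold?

14.413448

Chain via Fairlane Realty LP → Harbor Industries Corp. → Wildmere Services GmbH (R2): 65% × 47% × 48% × 21% = 3.07944% of Vantage Energy Co.
Chain via Northgate Manufacturing Inc. → Granite Mining NL → Ashford Logistics SA (R2): 53% × 73% × 27% × 24% = 2.507112% of Vantage Energy Co.
Aggregating (R1): 3.07944% + 2.507112% = 5.586552%.
5.586552% falls short of the 20% threshold by 14.413448 percentage points.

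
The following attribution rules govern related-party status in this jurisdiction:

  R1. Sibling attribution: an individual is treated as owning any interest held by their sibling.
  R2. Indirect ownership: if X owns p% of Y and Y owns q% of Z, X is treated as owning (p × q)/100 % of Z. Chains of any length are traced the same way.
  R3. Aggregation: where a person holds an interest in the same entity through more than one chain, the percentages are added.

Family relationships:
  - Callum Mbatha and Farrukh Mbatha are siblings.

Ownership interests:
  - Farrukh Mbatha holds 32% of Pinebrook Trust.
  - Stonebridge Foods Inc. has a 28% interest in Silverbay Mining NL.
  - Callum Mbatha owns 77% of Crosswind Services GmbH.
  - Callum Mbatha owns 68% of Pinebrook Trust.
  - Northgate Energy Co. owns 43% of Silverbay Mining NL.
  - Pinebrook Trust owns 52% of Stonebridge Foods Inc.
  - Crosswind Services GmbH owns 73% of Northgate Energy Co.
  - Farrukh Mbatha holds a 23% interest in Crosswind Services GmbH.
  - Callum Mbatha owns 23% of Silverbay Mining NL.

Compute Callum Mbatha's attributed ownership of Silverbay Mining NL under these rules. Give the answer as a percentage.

By sibling attribution (R1), Callum Mbatha is treated as also owning Farrukh Mbatha's interest in Pinebrook Trust, giving 68% + 32% = 100%.
By sibling attribution (R1), Callum Mbatha is treated as also owning Farrukh Mbatha's interest in Crosswind Services GmbH, giving 77% + 23% = 100%.
Chain via Pinebrook Trust → Stonebridge Foods Inc. (R2): 100% × 52% × 28% = 14.56% of Silverbay Mining NL.
Chain via Crosswind Services GmbH → Northgate Energy Co. (R2): 100% × 73% × 43% = 31.39% of Silverbay Mining NL.
Direct interest in Silverbay Mining NL: 23%.
Aggregating (R3): 14.56% + 31.39% + 23% = 68.95%.

68.95%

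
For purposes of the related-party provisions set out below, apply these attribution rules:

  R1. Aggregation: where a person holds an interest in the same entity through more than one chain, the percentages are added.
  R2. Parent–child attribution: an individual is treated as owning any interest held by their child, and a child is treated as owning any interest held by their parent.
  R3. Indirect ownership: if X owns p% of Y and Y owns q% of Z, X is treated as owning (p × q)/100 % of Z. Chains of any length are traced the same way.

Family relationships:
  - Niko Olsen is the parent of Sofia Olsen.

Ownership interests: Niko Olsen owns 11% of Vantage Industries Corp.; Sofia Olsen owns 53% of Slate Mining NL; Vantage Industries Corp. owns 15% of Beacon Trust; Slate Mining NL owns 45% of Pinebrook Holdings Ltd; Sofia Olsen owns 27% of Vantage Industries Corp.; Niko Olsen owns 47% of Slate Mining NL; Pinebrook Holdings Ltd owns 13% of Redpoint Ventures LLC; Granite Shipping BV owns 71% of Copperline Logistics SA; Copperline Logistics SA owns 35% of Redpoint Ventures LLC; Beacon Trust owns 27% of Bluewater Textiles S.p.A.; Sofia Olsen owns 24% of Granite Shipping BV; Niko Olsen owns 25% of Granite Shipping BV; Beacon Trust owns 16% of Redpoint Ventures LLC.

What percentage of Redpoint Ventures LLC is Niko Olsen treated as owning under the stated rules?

By parent–child attribution (R2), Niko Olsen is treated as also owning Sofia Olsen's interest in Slate Mining NL, giving 47% + 53% = 100%.
By parent–child attribution (R2), Niko Olsen is treated as also owning Sofia Olsen's interest in Vantage Industries Corp, giving 11% + 27% = 38%.
By parent–child attribution (R2), Niko Olsen is treated as also owning Sofia Olsen's interest in Granite Shipping BV, giving 25% + 24% = 49%.
Chain via Slate Mining NL → Pinebrook Holdings Ltd (R3): 100% × 45% × 13% = 5.85% of Redpoint Ventures LLC.
Chain via Vantage Industries Corp. → Beacon Trust (R3): 38% × 15% × 16% = 0.912% of Redpoint Ventures LLC.
Chain via Granite Shipping BV → Copperline Logistics SA (R3): 49% × 71% × 35% = 12.1765% of Redpoint Ventures LLC.
Aggregating (R1): 5.85% + 0.912% + 12.1765% = 18.9385%.

18.9385%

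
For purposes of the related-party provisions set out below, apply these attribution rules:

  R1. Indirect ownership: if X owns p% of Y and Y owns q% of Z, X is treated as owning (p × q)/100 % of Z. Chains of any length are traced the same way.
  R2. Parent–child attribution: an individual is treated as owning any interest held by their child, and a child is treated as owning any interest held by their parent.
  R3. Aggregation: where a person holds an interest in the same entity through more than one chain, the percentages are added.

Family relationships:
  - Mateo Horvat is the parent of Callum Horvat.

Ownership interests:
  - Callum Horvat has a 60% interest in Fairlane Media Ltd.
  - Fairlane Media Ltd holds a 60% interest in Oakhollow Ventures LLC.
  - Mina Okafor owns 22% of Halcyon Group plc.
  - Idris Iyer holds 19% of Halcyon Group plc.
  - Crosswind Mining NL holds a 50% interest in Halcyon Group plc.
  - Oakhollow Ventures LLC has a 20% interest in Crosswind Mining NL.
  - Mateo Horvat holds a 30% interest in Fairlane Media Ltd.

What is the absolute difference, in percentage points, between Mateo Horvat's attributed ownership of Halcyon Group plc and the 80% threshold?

By parent–child attribution (R2), Mateo Horvat is treated as also owning Callum Horvat's interest in Fairlane Media Ltd, giving 30% + 60% = 90%.
Chain via Fairlane Media Ltd → Oakhollow Ventures LLC → Crosswind Mining NL (R1): 90% × 60% × 20% × 50% = 5.4% of Halcyon Group plc.
5.4% falls short of the 80% threshold by 74.6 percentage points.

74.6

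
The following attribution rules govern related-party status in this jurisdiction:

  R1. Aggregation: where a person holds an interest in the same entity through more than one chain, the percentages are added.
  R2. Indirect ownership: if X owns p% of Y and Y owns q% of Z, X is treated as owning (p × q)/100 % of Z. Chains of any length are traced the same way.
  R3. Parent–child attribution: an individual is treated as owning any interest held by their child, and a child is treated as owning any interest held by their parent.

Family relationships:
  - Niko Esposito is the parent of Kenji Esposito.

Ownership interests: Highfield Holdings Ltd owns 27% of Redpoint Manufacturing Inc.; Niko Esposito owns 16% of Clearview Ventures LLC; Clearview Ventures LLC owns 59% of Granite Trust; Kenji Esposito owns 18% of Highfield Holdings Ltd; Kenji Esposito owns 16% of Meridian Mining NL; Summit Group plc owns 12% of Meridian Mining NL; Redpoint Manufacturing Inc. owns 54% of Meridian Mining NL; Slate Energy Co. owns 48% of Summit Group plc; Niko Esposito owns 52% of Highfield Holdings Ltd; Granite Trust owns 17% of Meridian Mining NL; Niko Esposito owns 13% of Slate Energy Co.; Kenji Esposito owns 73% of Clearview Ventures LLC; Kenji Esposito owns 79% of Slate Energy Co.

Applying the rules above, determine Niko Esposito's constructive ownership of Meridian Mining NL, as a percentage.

40.4319%

By parent–child attribution (R3), Niko Esposito is treated as also owning Kenji Esposito's interest in Slate Energy Co, giving 13% + 79% = 92%.
By parent–child attribution (R3), Niko Esposito is treated as also owning Kenji Esposito's interest in Clearview Ventures LLC, giving 16% + 73% = 89%.
By parent–child attribution (R3), Niko Esposito is treated as also owning Kenji Esposito's interest in Highfield Holdings Ltd, giving 52% + 18% = 70%.
By parent–child attribution (R3), Niko Esposito is treated as owning Kenji Esposito's 16% interest in Meridian Mining NL.
Chain via Slate Energy Co. → Summit Group plc (R2): 92% × 48% × 12% = 5.2992% of Meridian Mining NL.
Chain via Clearview Ventures LLC → Granite Trust (R2): 89% × 59% × 17% = 8.9267% of Meridian Mining NL.
Chain via Highfield Holdings Ltd → Redpoint Manufacturing Inc. (R2): 70% × 27% × 54% = 10.206% of Meridian Mining NL.
Direct interest in Meridian Mining NL: 16%.
Aggregating (R1): 5.2992% + 8.9267% + 10.206% + 16% = 40.4319%.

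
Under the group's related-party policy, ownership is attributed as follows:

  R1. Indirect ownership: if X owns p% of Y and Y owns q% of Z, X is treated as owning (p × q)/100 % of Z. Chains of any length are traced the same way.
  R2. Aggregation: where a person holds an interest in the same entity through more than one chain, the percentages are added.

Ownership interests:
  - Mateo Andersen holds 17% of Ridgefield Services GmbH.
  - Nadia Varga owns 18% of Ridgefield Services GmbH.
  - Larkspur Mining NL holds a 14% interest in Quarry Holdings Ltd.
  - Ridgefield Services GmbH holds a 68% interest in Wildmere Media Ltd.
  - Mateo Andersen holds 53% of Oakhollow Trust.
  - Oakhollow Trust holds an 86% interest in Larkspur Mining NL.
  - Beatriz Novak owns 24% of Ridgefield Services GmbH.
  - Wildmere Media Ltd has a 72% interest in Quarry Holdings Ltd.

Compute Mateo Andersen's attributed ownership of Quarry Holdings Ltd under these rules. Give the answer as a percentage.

Chain via Ridgefield Services GmbH → Wildmere Media Ltd (R1): 17% × 68% × 72% = 8.3232% of Quarry Holdings Ltd.
Chain via Oakhollow Trust → Larkspur Mining NL (R1): 53% × 86% × 14% = 6.3812% of Quarry Holdings Ltd.
Aggregating (R2): 8.3232% + 6.3812% = 14.7044%.

14.7044%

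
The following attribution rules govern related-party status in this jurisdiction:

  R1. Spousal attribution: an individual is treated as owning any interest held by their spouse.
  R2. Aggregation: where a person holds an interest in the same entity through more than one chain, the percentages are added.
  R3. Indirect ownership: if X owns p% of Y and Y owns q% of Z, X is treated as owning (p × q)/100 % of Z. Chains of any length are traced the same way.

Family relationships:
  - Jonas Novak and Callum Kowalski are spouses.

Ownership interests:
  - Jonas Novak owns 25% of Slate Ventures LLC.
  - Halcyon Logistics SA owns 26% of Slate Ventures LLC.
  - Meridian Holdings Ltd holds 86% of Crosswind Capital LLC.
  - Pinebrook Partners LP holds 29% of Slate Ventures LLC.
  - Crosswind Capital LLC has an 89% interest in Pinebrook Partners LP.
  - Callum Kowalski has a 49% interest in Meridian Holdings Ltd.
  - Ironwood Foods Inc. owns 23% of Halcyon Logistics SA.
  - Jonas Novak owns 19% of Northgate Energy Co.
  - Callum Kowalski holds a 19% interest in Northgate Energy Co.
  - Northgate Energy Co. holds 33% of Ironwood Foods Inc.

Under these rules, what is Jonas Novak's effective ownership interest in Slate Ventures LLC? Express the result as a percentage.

By spousal attribution (R1), Jonas Novak is treated as also owning Callum Kowalski's interest in Northgate Energy Co, giving 19% + 19% = 38%.
By spousal attribution (R1), Jonas Novak is treated as owning Callum Kowalski's 49% interest in Meridian Holdings Ltd.
Chain via Northgate Energy Co. → Ironwood Foods Inc. → Halcyon Logistics SA (R3): 38% × 33% × 23% × 26% = 0.749892% of Slate Ventures LLC.
Direct interest in Slate Ventures LLC: 25%.
Chain via Meridian Holdings Ltd → Crosswind Capital LLC → Pinebrook Partners LP (R3): 49% × 86% × 89% × 29% = 10.876334% of Slate Ventures LLC.
Aggregating (R2): 0.749892% + 25% + 10.876334% = 36.626226%.

36.626226%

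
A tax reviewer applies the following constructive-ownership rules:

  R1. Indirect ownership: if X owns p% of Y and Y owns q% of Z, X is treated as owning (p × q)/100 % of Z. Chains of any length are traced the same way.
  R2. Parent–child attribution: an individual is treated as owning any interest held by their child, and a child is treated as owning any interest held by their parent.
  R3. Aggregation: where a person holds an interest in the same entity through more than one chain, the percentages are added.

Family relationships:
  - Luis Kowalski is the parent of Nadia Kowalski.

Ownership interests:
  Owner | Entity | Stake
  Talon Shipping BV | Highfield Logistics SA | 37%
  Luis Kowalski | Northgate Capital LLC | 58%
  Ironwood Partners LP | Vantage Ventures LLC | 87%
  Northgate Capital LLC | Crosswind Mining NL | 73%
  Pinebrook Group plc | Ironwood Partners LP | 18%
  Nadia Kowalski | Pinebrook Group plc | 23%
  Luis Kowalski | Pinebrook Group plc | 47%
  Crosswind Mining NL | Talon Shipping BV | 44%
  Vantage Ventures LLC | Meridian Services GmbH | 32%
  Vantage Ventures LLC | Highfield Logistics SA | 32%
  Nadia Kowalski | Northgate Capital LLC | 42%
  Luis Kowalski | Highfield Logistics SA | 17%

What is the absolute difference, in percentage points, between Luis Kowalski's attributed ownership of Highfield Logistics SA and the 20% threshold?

12.39224

By parent–child attribution (R2), Luis Kowalski is treated as also owning Nadia Kowalski's interest in Northgate Capital LLC, giving 58% + 42% = 100%.
By parent–child attribution (R2), Luis Kowalski is treated as also owning Nadia Kowalski's interest in Pinebrook Group plc, giving 47% + 23% = 70%.
Chain via Northgate Capital LLC → Crosswind Mining NL → Talon Shipping BV (R1): 100% × 73% × 44% × 37% = 11.8844% of Highfield Logistics SA.
Chain via Pinebrook Group plc → Ironwood Partners LP → Vantage Ventures LLC (R1): 70% × 18% × 87% × 32% = 3.50784% of Highfield Logistics SA.
Direct interest in Highfield Logistics SA: 17%.
Aggregating (R3): 11.8844% + 3.50784% + 17% = 32.39224%.
32.39224% exceeds the 20% threshold by 12.39224 percentage points.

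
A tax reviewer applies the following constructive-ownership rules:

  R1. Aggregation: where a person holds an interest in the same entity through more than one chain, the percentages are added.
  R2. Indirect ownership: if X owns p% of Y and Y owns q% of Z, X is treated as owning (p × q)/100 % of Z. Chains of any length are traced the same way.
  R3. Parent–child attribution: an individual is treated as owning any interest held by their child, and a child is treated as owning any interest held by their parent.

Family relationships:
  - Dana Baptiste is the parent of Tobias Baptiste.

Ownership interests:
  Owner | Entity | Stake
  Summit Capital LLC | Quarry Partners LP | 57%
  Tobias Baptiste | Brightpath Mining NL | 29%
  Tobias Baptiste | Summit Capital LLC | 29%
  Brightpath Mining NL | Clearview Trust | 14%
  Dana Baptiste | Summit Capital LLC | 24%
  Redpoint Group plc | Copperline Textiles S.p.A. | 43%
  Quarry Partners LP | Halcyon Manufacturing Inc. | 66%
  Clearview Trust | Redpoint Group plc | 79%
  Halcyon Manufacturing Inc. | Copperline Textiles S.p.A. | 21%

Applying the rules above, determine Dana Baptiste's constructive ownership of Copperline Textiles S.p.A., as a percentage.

By parent–child attribution (R3), Dana Baptiste is treated as also owning Tobias Baptiste's interest in Summit Capital LLC, giving 24% + 29% = 53%.
By parent–child attribution (R3), Dana Baptiste is treated as owning Tobias Baptiste's 29% interest in Brightpath Mining NL.
Chain via Summit Capital LLC → Quarry Partners LP → Halcyon Manufacturing Inc. (R2): 53% × 57% × 66% × 21% = 4.187106% of Copperline Textiles S.p.A.
Chain via Brightpath Mining NL → Clearview Trust → Redpoint Group plc (R2): 29% × 14% × 79% × 43% = 1.379182% of Copperline Textiles S.p.A.
Aggregating (R1): 4.187106% + 1.379182% = 5.566288%.

5.566288%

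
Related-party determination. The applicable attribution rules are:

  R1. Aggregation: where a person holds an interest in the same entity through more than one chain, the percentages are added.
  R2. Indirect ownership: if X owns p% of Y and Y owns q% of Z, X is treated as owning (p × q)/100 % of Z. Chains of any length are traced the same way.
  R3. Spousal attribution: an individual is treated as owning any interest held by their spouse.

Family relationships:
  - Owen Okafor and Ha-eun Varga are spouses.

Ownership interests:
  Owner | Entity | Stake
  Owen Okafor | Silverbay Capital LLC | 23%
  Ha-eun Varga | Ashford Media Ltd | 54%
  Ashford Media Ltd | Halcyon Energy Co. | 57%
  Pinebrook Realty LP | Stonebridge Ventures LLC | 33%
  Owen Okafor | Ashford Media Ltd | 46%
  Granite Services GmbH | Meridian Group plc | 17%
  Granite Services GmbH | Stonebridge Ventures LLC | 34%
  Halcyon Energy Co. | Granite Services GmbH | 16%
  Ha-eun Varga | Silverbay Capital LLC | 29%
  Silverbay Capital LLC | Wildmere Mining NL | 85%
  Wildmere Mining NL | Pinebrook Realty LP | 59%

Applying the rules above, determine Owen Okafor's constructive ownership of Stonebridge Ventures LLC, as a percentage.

11.70654%

By spousal attribution (R3), Owen Okafor is treated as also owning Ha-eun Varga's interest in Ashford Media Ltd, giving 46% + 54% = 100%.
By spousal attribution (R3), Owen Okafor is treated as also owning Ha-eun Varga's interest in Silverbay Capital LLC, giving 23% + 29% = 52%.
Chain via Ashford Media Ltd → Halcyon Energy Co. → Granite Services GmbH (R2): 100% × 57% × 16% × 34% = 3.1008% of Stonebridge Ventures LLC.
Chain via Silverbay Capital LLC → Wildmere Mining NL → Pinebrook Realty LP (R2): 52% × 85% × 59% × 33% = 8.60574% of Stonebridge Ventures LLC.
Aggregating (R1): 3.1008% + 8.60574% = 11.70654%.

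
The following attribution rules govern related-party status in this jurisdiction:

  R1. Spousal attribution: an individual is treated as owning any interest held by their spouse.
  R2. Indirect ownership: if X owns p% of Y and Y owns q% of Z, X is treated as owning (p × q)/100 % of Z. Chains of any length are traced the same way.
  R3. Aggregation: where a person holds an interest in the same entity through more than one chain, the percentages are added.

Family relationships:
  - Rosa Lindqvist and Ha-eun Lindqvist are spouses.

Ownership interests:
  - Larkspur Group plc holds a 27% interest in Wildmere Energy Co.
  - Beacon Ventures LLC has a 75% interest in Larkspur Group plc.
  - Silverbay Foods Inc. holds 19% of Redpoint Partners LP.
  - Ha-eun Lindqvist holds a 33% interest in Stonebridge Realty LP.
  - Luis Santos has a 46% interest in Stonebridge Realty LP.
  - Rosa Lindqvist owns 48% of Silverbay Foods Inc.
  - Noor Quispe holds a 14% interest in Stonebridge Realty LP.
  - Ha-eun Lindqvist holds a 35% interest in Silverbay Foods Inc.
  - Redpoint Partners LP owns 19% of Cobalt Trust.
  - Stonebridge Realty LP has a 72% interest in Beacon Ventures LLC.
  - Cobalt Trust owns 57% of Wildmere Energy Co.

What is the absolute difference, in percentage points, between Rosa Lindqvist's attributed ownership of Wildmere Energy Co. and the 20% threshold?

13.480709

By spousal attribution (R1), Rosa Lindqvist is treated as also owning Ha-eun Lindqvist's interest in Silverbay Foods Inc, giving 48% + 35% = 83%.
By spousal attribution (R1), Rosa Lindqvist is treated as owning Ha-eun Lindqvist's 33% interest in Stonebridge Realty LP.
Chain via Silverbay Foods Inc. → Redpoint Partners LP → Cobalt Trust (R2): 83% × 19% × 19% × 57% = 1.707891% of Wildmere Energy Co.
Chain via Stonebridge Realty LP → Beacon Ventures LLC → Larkspur Group plc (R2): 33% × 72% × 75% × 27% = 4.8114% of Wildmere Energy Co.
Aggregating (R3): 1.707891% + 4.8114% = 6.519291%.
6.519291% falls short of the 20% threshold by 13.480709 percentage points.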